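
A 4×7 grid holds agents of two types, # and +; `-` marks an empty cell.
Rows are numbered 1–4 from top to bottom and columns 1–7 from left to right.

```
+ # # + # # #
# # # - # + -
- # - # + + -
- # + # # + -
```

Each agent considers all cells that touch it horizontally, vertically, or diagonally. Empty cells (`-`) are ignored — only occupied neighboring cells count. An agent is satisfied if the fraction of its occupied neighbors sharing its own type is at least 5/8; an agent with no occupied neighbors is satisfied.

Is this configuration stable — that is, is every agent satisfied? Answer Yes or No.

(1,1)+ 0/3 ✗
(1,2)# 4/5 ✓
(1,3)# 3/4 ✓
(1,4)+ 0/4 ✗
(1,5)# 2/4 ✗
(1,6)# 3/4 ✓
(1,7)# 1/2 ✗
(2,1)# 3/4 ✓
(2,2)# 5/6 ✓
(2,3)# 5/6 ✓
(2,5)# 3/7 ✗
(2,6)+ 2/6 ✗
(3,2)# 4/5 ✓
(3,4)# 4/6 ✓
(3,5)+ 3/7 ✗
(3,6)+ 3/5 ✗
(4,2)# 1/2 ✗
(4,3)+ 0/4 ✗
(4,4)# 2/4 ✗
(4,5)# 2/5 ✗
(4,6)+ 2/3 ✓
For instance (1,1) has only 0/3 same-type neighbors, below 5/8.

No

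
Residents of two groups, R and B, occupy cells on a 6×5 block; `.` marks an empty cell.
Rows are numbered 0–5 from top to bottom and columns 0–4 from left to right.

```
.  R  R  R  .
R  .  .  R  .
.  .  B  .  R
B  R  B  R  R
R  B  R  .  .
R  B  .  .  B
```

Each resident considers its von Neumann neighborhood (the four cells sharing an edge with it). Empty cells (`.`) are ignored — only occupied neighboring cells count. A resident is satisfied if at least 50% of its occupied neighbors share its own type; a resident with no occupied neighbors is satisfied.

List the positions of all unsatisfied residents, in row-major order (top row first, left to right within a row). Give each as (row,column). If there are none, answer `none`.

(3,0), (3,1), (3,2), (4,0), (4,1), (4,2)

Row 0: (0,1)R 1/1 satisfied · (0,2)R 2/2 satisfied · (0,3)R 2/2 satisfied
Row 1: (1,0)R 0/0 satisfied · (1,3)R 1/1 satisfied
Row 2: (2,2)B 1/1 satisfied · (2,4)R 1/1 satisfied
Row 3: (3,0)B 0/2 not · (3,1)R 0/3 not · (3,2)B 1/4 not · (3,3)R 1/2 satisfied · (3,4)R 2/2 satisfied
Row 4: (4,0)R 1/3 not · (4,1)B 1/4 not · (4,2)R 0/2 not
Row 5: (5,0)R 1/2 satisfied · (5,1)B 1/2 satisfied · (5,4)B 0/0 satisfied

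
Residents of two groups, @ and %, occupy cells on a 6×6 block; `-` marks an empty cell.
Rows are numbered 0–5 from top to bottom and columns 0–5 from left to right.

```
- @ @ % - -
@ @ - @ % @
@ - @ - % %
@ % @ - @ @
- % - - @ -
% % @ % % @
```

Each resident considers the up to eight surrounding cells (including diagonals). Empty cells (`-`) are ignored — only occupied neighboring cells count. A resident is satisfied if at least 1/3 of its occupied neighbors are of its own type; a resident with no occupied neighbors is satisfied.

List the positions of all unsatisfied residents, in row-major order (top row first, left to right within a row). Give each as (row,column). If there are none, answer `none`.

(0,1)@ 3/3 ok
(0,2)@ 3/4 ok
(0,3)% 1/3 ok
(1,0)@ 3/3 ok
(1,1)@ 5/5 ok
(1,3)@ 2/5 ok
(1,4)% 3/5 ok
(1,5)@ 0/3 unhappy
(2,0)@ 3/4 ok
(2,2)@ 3/4 ok
(2,4)% 2/6 ok
(2,5)% 2/5 ok
(3,0)@ 1/3 ok
(3,1)% 1/5 unhappy
(3,2)@ 1/3 ok
(3,4)@ 2/4 ok
(3,5)@ 2/4 ok
(4,1)% 3/6 ok
(4,4)@ 3/5 ok
(5,0)% 2/2 ok
(5,1)% 2/3 ok
(5,2)@ 0/3 unhappy
(5,3)% 1/3 ok
(5,4)% 1/3 ok
(5,5)@ 1/2 ok

(1,5), (3,1), (5,2)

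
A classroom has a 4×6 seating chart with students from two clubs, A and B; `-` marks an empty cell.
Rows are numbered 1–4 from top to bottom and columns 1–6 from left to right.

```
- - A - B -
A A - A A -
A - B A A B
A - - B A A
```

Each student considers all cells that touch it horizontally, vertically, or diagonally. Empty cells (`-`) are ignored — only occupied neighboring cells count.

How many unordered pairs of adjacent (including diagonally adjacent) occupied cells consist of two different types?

Scan each occupied cell's neighbors to the right and below (and the two forward diagonals) so each pair is counted once.
From row 1: 2 unlike of 4 pairs (running 2/4).
From row 2: 3 unlike of 11 pairs (running 5/15).
From row 3: 6 unlike of 12 pairs (running 11/27).
From row 4: 1 unlike of 2 pairs (running 12/29).
Total adjacent occupied pairs: 29; unlike-type pairs: 12.

12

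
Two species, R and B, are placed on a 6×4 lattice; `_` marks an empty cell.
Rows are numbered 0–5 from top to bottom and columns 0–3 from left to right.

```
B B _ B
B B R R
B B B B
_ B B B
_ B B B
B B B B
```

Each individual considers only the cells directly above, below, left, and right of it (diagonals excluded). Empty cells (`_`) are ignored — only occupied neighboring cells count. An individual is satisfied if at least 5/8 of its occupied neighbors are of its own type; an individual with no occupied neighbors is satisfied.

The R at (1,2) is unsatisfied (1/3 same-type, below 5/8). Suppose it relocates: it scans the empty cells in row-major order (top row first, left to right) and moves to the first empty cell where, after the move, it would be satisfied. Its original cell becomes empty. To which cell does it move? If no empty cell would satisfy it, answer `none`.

Vacating (1,2). Empty cells in order:
  (0,2): 0/2 same-type → still unsatisfied.
  (3,0): 0/2 same-type → still unsatisfied.
  (4,0): 0/2 same-type → still unsatisfied.

none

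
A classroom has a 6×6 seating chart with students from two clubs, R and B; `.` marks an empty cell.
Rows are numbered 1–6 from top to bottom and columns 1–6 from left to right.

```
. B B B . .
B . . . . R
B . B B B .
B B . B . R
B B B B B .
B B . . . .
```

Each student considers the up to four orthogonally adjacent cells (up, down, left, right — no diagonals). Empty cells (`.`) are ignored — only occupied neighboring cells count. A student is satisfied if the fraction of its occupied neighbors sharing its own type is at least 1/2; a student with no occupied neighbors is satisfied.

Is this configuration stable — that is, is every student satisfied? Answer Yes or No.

Row 1: (1,2)B 1/1 ✓ · (1,3)B 2/2 ✓ · (1,4)B 1/1 ✓
Row 2: (2,1)B 1/1 ✓ · (2,6)R 0/0 ✓
Row 3: (3,1)B 2/2 ✓ · (3,3)B 1/1 ✓ · (3,4)B 3/3 ✓ · (3,5)B 1/1 ✓
Row 4: (4,1)B 3/3 ✓ · (4,2)B 2/2 ✓ · (4,4)B 2/2 ✓ · (4,6)R 0/0 ✓
Row 5: (5,1)B 3/3 ✓ · (5,2)B 4/4 ✓ · (5,3)B 2/2 ✓ · (5,4)B 3/3 ✓ · (5,5)B 1/1 ✓
Row 6: (6,1)B 2/2 ✓ · (6,2)B 2/2 ✓
All meet the threshold, so the configuration is stable.

Yes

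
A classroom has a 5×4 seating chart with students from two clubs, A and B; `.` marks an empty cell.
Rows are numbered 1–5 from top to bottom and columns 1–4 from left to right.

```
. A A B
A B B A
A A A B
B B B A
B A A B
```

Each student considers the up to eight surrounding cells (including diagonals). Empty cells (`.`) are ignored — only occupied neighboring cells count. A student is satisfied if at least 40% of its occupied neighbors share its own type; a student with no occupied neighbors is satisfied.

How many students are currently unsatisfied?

9

(1,2)A 2/4 satisfied
(1,3)A 2/5 satisfied
(1,4)B 1/3 not
(2,1)A 3/4 satisfied
(2,2)B 1/7 not
(2,3)B 3/8 not
(2,4)A 2/5 satisfied
(3,1)A 2/5 satisfied
(3,2)A 3/8 not
(3,3)A 3/8 not
(3,4)B 2/5 satisfied
(4,1)B 2/5 satisfied
(4,2)B 3/8 not
(4,3)B 3/8 not
(4,4)A 2/5 satisfied
(5,1)B 2/3 satisfied
(5,2)A 1/5 not
(5,3)A 2/5 satisfied
(5,4)B 1/3 not
Unsatisfied: (1,4), (2,2), (2,3), (3,2), (3,3), (4,2), (4,3), (5,2), (5,4) — 9 in total.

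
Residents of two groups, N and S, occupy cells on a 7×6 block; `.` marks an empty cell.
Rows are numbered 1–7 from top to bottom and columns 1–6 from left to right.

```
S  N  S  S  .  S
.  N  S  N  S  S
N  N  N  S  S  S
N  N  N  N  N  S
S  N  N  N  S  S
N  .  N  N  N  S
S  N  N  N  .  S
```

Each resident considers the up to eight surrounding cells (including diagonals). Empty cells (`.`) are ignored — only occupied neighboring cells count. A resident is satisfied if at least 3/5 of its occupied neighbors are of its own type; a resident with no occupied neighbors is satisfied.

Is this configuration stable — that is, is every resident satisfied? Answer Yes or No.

(1,1)S 0/2 not
(1,2)N 1/4 not
(1,3)S 2/5 not
(1,4)S 3/4 satisfied
(1,6)S 2/2 satisfied
(2,2)N 4/7 not
(2,3)S 3/8 not
(2,4)N 1/7 not
(2,5)S 6/7 satisfied
(2,6)S 4/4 satisfied
(3,1)N 4/4 satisfied
(3,2)N 6/7 satisfied
(3,3)N 6/8 satisfied
(3,4)S 3/8 not
(3,5)S 5/8 satisfied
(3,6)S 4/5 satisfied
(4,1)N 4/5 satisfied
(4,2)N 7/8 satisfied
(4,3)N 7/8 satisfied
(4,4)N 5/8 satisfied
(4,5)N 2/8 not
(4,6)S 4/5 satisfied
(5,1)S 0/4 not
(5,2)N 6/7 satisfied
(5,3)N 7/7 satisfied
(5,4)N 7/8 satisfied
(5,5)S 3/8 not
(5,6)S 3/5 satisfied
(6,1)N 2/4 not
(6,3)N 7/7 satisfied
(6,4)N 6/7 satisfied
(6,5)N 3/7 not
(6,6)S 3/4 satisfied
(7,1)S 0/2 not
(7,2)N 3/4 satisfied
(7,3)N 4/4 satisfied
(7,4)N 4/4 satisfied
(7,6)S 1/2 not
For instance (1,1) has only 0/2 same-type neighbors, below 3/5.

No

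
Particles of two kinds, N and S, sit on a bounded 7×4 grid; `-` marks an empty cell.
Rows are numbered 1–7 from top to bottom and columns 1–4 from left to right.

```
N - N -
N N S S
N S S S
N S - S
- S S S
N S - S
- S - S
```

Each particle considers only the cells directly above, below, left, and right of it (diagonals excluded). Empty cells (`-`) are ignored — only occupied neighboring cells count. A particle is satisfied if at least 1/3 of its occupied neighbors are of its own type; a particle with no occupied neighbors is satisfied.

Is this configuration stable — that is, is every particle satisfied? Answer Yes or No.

(1,1)N 1/1 satisfied
(1,3)N 0/1 not
(2,1)N 3/3 satisfied
(2,2)N 1/3 satisfied
(2,3)S 2/4 satisfied
(2,4)S 2/2 satisfied
(3,1)N 2/3 satisfied
(3,2)S 2/4 satisfied
(3,3)S 3/3 satisfied
(3,4)S 3/3 satisfied
(4,1)N 1/2 satisfied
(4,2)S 2/3 satisfied
(4,4)S 2/2 satisfied
(5,2)S 3/3 satisfied
(5,3)S 2/2 satisfied
(5,4)S 3/3 satisfied
(6,1)N 0/1 not
(6,2)S 2/3 satisfied
(6,4)S 2/2 satisfied
(7,2)S 1/1 satisfied
(7,4)S 1/1 satisfied
For instance (1,3) has only 0/1 same-type neighbors, below 1/3.

No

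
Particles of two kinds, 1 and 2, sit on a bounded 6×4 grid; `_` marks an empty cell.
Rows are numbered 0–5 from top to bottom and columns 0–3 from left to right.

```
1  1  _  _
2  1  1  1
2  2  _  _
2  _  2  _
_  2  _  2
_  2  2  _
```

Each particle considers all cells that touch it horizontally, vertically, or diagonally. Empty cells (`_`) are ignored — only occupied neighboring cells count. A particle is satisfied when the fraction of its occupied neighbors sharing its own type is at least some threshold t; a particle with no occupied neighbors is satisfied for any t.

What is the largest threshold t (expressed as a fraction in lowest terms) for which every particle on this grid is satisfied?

Row 0: (0,0)1 2/3 · (0,1)1 3/4
Row 1: (1,0)2 2/5 · (1,1)1 3/6 · (1,2)1 3/4 · (1,3)1 1/1
Row 2: (2,0)2 3/4 · (2,1)2 4/6
Row 3: (3,0)2 3/3 · (3,2)2 3/3
Row 4: (4,1)2 4/4 · (4,3)2 2/2
Row 5: (5,1)2 2/2 · (5,2)2 3/3
The smallest same-type fraction is 2/5 at (1,0), which reduces to 2/5. Any threshold above that leaves this particle unsatisfied.

2/5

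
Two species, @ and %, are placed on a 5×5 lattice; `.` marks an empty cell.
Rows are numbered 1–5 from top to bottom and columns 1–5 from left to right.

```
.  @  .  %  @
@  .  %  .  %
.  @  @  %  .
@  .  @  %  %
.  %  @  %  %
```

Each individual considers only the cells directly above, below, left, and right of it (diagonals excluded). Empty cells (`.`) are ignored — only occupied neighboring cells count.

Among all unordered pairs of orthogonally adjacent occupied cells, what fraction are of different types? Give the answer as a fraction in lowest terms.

7/15

Scan each occupied cell's neighbors to the right and below so each pair is counted once.
Row 1: %(1,4)–@(1,5)≠ @(1,5)–%(2,5)≠  → 2/2 unlike.
Row 2: %(2,3)–@(3,3)≠  → 1/1 unlike.
Row 3: @(3,2)–@(3,3)= @(3,3)–%(3,4)≠ @(3,3)–@(4,3)= %(3,4)–%(4,4)=  → 1/4 unlike.
Row 4: @(4,3)–%(4,4)≠ @(4,3)–@(5,3)= %(4,4)–%(4,5)= %(4,4)–%(5,4)= %(4,5)–%(5,5)=  → 1/5 unlike.
Row 5: %(5,2)–@(5,3)≠ @(5,3)–%(5,4)≠ %(5,4)–%(5,5)=  → 2/3 unlike.
Total adjacent occupied pairs: 15; unlike-type pairs: 7.
7/15 is already in lowest terms.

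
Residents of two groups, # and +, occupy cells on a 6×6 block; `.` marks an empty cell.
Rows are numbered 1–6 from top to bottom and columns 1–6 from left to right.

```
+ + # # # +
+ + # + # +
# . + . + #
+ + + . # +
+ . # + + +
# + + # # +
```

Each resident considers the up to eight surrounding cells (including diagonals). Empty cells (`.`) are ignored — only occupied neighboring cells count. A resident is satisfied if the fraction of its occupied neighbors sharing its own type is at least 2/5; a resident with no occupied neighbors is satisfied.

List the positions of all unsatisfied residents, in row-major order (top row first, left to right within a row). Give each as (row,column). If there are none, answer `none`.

(1,1)+ 3/3 ok
(1,2)+ 3/5 ok
(1,3)# 2/5 ok
(1,4)# 4/5 ok
(1,5)# 2/5 ok
(1,6)+ 1/3 unhappy
(2,1)+ 3/4 ok
(2,2)+ 4/7 ok
(2,3)# 2/6 unhappy
(2,4)+ 2/7 unhappy
(2,5)# 3/7 ok
(2,6)+ 2/5 ok
(3,1)# 0/4 unhappy
(3,3)+ 4/5 ok
(3,5)+ 3/6 ok
(3,6)# 2/5 ok
(4,1)+ 2/3 ok
(4,2)+ 4/6 ok
(4,3)+ 3/4 ok
(4,5)# 1/6 unhappy
(4,6)+ 3/5 ok
(5,1)+ 3/4 ok
(5,3)# 1/6 unhappy
(5,4)+ 3/7 ok
(5,5)+ 4/7 ok
(5,6)+ 3/5 ok
(6,1)# 0/2 unhappy
(6,2)+ 2/4 ok
(6,3)+ 2/4 ok
(6,4)# 2/5 ok
(6,5)# 1/5 unhappy
(6,6)+ 2/3 ok

(1,6), (2,3), (2,4), (3,1), (4,5), (5,3), (6,1), (6,5)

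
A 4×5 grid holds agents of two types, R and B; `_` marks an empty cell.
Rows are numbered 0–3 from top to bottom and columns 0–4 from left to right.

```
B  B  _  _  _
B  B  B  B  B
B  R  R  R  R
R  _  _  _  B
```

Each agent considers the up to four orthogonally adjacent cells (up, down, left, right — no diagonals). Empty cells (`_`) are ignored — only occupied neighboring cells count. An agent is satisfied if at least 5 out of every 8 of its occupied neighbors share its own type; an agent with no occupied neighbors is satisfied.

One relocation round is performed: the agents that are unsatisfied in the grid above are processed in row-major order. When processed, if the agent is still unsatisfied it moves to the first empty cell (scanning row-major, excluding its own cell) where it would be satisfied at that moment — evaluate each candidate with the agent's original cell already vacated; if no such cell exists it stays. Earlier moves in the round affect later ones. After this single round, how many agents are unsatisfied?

Initially unsatisfied (in order): (1,4), (2,0), (2,1), (2,4), (3,0), (3,4).
  (1,4) → (0,2).
  (2,0) → (0,3).
  (2,1) → (3,1).
  (2,4) → (2,1).
  (3,0): now satisfied by earlier moves; stays.
  (3,4): now satisfied by earlier moves; stays.
Resulting grid:
B B B B _
B B B B _
_ R R R _
R R _ _ B
Unsatisfied now: (2,3).

1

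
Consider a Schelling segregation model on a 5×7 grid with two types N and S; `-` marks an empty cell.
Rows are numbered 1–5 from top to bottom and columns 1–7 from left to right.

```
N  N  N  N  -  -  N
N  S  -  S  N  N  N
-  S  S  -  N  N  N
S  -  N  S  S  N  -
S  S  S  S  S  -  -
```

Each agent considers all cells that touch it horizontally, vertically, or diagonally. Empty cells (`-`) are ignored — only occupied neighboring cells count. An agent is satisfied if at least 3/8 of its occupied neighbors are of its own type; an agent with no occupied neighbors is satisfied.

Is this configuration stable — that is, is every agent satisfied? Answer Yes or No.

No

(1,1)N 2/3 ✓
(1,2)N 3/4 ✓
(1,3)N 2/4 ✓
(1,4)N 2/3 ✓
(1,7)N 2/2 ✓
(2,1)N 2/4 ✓
(2,2)S 2/6 ✗
(2,4)S 1/5 ✗
(2,5)N 4/5 ✓
(2,6)N 6/6 ✓
(2,7)N 4/4 ✓
(3,2)S 3/5 ✓
(3,3)S 4/5 ✓
(3,5)N 4/7 ✓
(3,6)N 6/7 ✓
(3,7)N 4/4 ✓
(4,1)S 3/3 ✓
(4,3)N 0/6 ✗
(4,4)S 5/7 ✓
(4,5)S 3/6 ✓
(4,6)N 3/5 ✓
(5,1)S 2/2 ✓
(5,2)S 3/4 ✓
(5,3)S 3/4 ✓
(5,4)S 4/5 ✓
(5,5)S 3/4 ✓
For instance (2,2) has only 2/6 same-type neighbors, below 3/8.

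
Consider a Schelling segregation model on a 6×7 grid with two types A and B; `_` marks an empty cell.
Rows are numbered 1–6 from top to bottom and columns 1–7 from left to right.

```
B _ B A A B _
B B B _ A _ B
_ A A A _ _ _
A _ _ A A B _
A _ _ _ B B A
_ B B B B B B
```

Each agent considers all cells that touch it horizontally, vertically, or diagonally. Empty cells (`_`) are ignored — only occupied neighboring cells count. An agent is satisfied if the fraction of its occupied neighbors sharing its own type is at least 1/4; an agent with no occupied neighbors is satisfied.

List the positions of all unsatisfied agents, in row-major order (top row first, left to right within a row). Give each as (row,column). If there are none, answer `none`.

(5,7)

Row 1: (1,1)B 2/2 ✓ · (1,3)B 2/3 ✓ · (1,4)A 2/4 ✓ · (1,5)A 2/3 ✓ · (1,6)B 1/3 ✓
Row 2: (2,1)B 2/3 ✓ · (2,2)B 4/6 ✓ · (2,3)B 2/6 ✓ · (2,5)A 3/4 ✓ · (2,7)B 1/1 ✓
Row 3: (3,2)A 2/5 ✓ · (3,3)A 3/5 ✓ · (3,4)A 4/5 ✓
Row 4: (4,1)A 2/2 ✓ · (4,4)A 3/4 ✓ · (4,5)A 2/5 ✓ · (4,6)B 2/4 ✓
Row 5: (5,1)A 1/2 ✓ · (5,5)B 5/7 ✓ · (5,6)B 5/7 ✓ · (5,7)A 0/4 ✗
Row 6: (6,2)B 1/2 ✓ · (6,3)B 2/2 ✓ · (6,4)B 3/3 ✓ · (6,5)B 4/4 ✓ · (6,6)B 4/5 ✓ · (6,7)B 2/3 ✓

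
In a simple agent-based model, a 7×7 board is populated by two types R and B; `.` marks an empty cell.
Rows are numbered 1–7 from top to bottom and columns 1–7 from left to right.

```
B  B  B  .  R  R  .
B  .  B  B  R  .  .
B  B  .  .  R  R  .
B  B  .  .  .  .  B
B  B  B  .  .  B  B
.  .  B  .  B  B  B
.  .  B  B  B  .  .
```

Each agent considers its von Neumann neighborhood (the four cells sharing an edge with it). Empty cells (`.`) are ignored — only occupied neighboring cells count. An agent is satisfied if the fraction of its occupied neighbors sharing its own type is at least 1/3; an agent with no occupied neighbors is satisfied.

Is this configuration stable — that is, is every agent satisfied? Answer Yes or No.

Yes

(1,1)B 2/2 ok
(1,2)B 2/2 ok
(1,3)B 2/2 ok
(1,5)R 2/2 ok
(1,6)R 1/1 ok
(2,1)B 2/2 ok
(2,3)B 2/2 ok
(2,4)B 1/2 ok
(2,5)R 2/3 ok
(3,1)B 3/3 ok
(3,2)B 2/2 ok
(3,5)R 2/2 ok
(3,6)R 1/1 ok
(4,1)B 3/3 ok
(4,2)B 3/3 ok
(4,7)B 1/1 ok
(5,1)B 2/2 ok
(5,2)B 3/3 ok
(5,3)B 2/2 ok
(5,6)B 2/2 ok
(5,7)B 3/3 ok
(6,3)B 2/2 ok
(6,5)B 2/2 ok
(6,6)B 3/3 ok
(6,7)B 2/2 ok
(7,3)B 2/2 ok
(7,4)B 2/2 ok
(7,5)B 2/2 ok
All meet the threshold, so the configuration is stable.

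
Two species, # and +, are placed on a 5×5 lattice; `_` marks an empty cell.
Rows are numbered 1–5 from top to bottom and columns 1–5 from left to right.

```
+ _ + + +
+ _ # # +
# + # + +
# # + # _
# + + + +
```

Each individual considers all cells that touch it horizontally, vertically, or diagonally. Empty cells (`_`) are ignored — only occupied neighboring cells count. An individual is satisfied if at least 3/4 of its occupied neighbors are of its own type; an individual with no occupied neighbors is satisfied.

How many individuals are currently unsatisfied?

(1,1)+ 1/1 ok
(1,3)+ 1/3 unhappy
(1,4)+ 3/5 unhappy
(1,5)+ 2/3 unhappy
(2,1)+ 2/3 unhappy
(2,3)# 2/6 unhappy
(2,4)# 2/8 unhappy
(2,5)+ 4/5 ok
(3,1)# 2/4 unhappy
(3,2)+ 2/7 unhappy
(3,3)# 4/7 unhappy
(3,4)+ 3/7 unhappy
(3,5)+ 2/4 unhappy
(4,1)# 3/5 unhappy
(4,2)# 4/8 unhappy
(4,3)+ 5/8 unhappy
(4,4)# 1/7 unhappy
(5,1)# 2/3 unhappy
(5,2)+ 2/5 unhappy
(5,3)+ 3/5 unhappy
(5,4)+ 3/4 ok
(5,5)+ 1/2 unhappy
Unsatisfied: (1,3), (1,4), (1,5), (2,1), (2,3), (2,4), (3,1), (3,2), (3,3), (3,4), (3,5), (4,1), (4,2), (4,3), (4,4), (5,1), (5,2), (5,3), (5,5) — 19 in total.

19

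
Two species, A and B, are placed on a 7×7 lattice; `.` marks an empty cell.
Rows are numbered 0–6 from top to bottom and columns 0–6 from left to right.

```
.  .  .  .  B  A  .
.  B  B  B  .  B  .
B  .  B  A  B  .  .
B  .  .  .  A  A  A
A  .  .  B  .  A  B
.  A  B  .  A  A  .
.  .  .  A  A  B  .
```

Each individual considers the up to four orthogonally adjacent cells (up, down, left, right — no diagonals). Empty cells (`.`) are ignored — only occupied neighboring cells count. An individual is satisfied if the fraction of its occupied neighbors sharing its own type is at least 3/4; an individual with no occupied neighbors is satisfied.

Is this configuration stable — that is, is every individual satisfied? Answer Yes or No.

No

Row 0: (0,4)B 0/1 ✗ · (0,5)A 0/2 ✗
Row 1: (1,1)B 1/1 ✓ · (1,2)B 3/3 ✓ · (1,3)B 1/2 ✗ · (1,5)B 0/1 ✗
Row 2: (2,0)B 1/1 ✓ · (2,2)B 1/2 ✗ · (2,3)A 0/3 ✗ · (2,4)B 0/2 ✗
Row 3: (3,0)B 1/2 ✗ · (3,4)A 1/2 ✗ · (3,5)A 3/3 ✓ · (3,6)A 1/2 ✗
Row 4: (4,0)A 0/1 ✗ · (4,3)B 0/0 ✓ · (4,5)A 2/3 ✗ · (4,6)B 0/2 ✗
Row 5: (5,1)A 0/1 ✗ · (5,2)B 0/1 ✗ · (5,4)A 2/2 ✓ · (5,5)A 2/3 ✗
Row 6: (6,3)A 1/1 ✓ · (6,4)A 2/3 ✗ · (6,5)B 0/2 ✗
For instance (0,4) has only 0/1 same-type neighbors, below 3/4.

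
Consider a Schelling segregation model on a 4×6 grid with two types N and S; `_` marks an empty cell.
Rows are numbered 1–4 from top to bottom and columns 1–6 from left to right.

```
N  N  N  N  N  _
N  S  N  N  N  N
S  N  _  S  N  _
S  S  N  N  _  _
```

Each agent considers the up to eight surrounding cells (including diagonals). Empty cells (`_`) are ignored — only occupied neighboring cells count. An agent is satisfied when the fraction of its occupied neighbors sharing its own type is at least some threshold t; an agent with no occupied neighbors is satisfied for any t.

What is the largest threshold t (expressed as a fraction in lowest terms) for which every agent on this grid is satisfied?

Row 1: (1,1)N 2/3 · (1,2)N 4/5 · (1,3)N 4/5 · (1,4)N 5/5 · (1,5)N 4/4
Row 2: (2,1)N 3/5 · (2,2)S 1/7 · (2,3)N 5/7 · (2,4)N 6/7 · (2,5)N 5/6 · (2,6)N 3/3
Row 3: (3,1)S 3/5 · (3,2)N 3/7 · (3,4)S 0/6 · (3,5)N 4/5
Row 4: (4,1)S 2/3 · (4,2)S 2/4 · (4,3)N 2/4 · (4,4)N 2/3
The smallest same-type fraction is 0/6 at (3,4), which reduces to 0/1. Any threshold above that leaves this agent unsatisfied.

0/1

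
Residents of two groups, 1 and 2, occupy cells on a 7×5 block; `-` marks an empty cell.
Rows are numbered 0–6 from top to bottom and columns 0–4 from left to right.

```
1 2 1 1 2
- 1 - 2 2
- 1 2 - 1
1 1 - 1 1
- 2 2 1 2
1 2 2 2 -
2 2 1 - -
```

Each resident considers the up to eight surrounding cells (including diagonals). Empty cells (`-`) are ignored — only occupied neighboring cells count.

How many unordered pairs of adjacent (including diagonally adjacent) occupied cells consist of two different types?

31

Scan each occupied cell's neighbors to the right and below (and the two forward diagonals) so each pair is counted once.
From row 0: 7 unlike of 12 pairs (running 7/12).
From row 1: 3 unlike of 6 pairs (running 10/18).
From row 2: 3 unlike of 7 pairs (running 13/25).
From row 3: 6 unlike of 10 pairs (running 19/35).
From row 4: 5 unlike of 12 pairs (running 24/47).
From row 5: 6 unlike of 11 pairs (running 30/58).
From row 6: 1 unlike of 2 pairs (running 31/60).
Total adjacent occupied pairs: 60; unlike-type pairs: 31.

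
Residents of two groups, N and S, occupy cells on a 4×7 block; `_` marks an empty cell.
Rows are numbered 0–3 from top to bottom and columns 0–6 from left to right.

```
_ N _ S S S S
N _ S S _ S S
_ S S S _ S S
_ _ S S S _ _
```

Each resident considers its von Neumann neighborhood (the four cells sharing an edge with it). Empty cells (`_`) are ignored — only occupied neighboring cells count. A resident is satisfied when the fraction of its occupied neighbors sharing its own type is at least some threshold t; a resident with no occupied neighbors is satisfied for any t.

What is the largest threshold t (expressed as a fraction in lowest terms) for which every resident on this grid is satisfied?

1/1

Row 0: (0,1)N — no occupied neighbors · (0,3)S 2/2 · (0,4)S 2/2 · (0,5)S 3/3 · (0,6)S 2/2
Row 1: (1,0)N — no occupied neighbors · (1,2)S 2/2 · (1,3)S 3/3 · (1,5)S 3/3 · (1,6)S 3/3
Row 2: (2,1)S 1/1 · (2,2)S 4/4 · (2,3)S 3/3 · (2,5)S 2/2 · (2,6)S 2/2
Row 3: (3,2)S 2/2 · (3,3)S 3/3 · (3,4)S 1/1
The smallest same-type fraction is 2/2 at (0,3), which reduces to 1/1. Any threshold above that leaves this resident unsatisfied.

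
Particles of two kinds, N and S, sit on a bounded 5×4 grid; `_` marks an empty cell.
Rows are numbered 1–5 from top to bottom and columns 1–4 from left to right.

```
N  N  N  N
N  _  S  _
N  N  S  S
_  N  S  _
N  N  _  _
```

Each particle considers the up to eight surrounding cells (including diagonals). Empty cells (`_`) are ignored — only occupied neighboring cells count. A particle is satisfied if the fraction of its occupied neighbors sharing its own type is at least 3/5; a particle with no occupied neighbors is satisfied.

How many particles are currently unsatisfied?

4

Row 1: (1,1)N 2/2 ✓ · (1,2)N 3/4 ✓ · (1,3)N 2/3 ✓ · (1,4)N 1/2 ✗
Row 2: (2,1)N 4/4 ✓ · (2,3)S 2/6 ✗
Row 3: (3,1)N 3/3 ✓ · (3,2)N 3/6 ✗ · (3,3)S 3/5 ✓ · (3,4)S 3/3 ✓
Row 4: (4,2)N 4/6 ✓ · (4,3)S 2/5 ✗
Row 5: (5,1)N 2/2 ✓ · (5,2)N 2/3 ✓
Unsatisfied: (1,4), (2,3), (3,2), (4,3) — 4 in total.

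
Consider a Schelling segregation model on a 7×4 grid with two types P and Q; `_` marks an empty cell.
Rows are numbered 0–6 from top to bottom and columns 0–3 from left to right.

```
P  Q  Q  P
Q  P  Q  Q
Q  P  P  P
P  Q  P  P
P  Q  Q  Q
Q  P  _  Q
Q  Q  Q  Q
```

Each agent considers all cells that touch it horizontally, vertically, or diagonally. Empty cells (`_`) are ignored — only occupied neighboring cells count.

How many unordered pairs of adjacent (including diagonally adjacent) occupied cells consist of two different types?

37

Scan each occupied cell's neighbors to the right and below (and the two forward diagonals) so each pair is counted once.
From row 0: 7 unlike of 13 pairs (running 7/13).
From row 1: 9 unlike of 13 pairs (running 16/26).
From row 2: 4 unlike of 13 pairs (running 20/39).
From row 3: 9 unlike of 13 pairs (running 29/52).
From row 4: 4 unlike of 10 pairs (running 33/62).
From row 5: 4 unlike of 8 pairs (running 37/70).
From row 6: 0 unlike of 3 pairs (running 37/73).
Total adjacent occupied pairs: 73; unlike-type pairs: 37.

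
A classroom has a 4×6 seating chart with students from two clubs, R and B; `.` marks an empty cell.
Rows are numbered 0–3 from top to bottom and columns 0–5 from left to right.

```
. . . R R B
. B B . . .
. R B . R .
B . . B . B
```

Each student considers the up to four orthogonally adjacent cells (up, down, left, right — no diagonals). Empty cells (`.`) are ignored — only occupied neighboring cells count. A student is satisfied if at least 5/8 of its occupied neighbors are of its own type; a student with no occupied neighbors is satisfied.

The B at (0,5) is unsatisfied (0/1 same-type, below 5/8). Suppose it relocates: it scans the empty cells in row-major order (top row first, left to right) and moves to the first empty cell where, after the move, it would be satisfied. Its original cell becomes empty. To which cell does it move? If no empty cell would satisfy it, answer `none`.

(0,0)

Vacating (0,5). Empty cells in order:
  (0,0): 0/0 same-type → satisfied — stop here.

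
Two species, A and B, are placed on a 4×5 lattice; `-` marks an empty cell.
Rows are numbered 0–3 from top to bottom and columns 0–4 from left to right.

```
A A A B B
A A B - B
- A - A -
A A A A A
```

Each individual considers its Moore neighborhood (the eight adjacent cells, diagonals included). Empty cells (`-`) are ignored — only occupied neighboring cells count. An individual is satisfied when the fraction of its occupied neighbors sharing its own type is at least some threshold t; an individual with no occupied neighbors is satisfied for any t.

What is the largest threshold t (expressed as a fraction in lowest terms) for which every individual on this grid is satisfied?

(0,0)A 3/3
(0,1)A 4/5
(0,2)A 2/4
(0,3)B 3/4
(0,4)B 2/2
(1,0)A 4/4
(1,1)A 5/6
(1,2)B 1/6
(1,4)B 2/3
(2,1)A 5/6
(2,3)A 3/5
(3,0)A 2/2
(3,1)A 3/3
(3,2)A 4/4
(3,3)A 3/3
(3,4)A 2/2
The smallest same-type fraction is 1/6 at (1,2), which reduces to 1/6. Any threshold above that leaves this individual unsatisfied.

1/6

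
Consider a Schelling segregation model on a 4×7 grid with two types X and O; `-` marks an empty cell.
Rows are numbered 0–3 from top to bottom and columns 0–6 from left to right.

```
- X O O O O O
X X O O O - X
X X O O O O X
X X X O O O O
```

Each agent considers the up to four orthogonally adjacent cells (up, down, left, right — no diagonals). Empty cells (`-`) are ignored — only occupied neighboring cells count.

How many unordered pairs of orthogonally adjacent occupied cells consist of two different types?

8

Scan each occupied cell's neighbors to the right and below so each pair is counted once.
Row 0: X(0,1)–O(0,2)≠ X(0,1)–X(1,1)= O(0,2)–O(0,3)= O(0,2)–O(1,2)= O(0,3)–O(0,4)= O(0,3)–O(1,3)= O(0,4)–O(0,5)= O(0,4)–O(1,4)= O(0,5)–O(0,6)= O(0,6)–X(1,6)≠  → 2/10 unlike.
Row 1: X(1,0)–X(1,1)= X(1,0)–X(2,0)= X(1,1)–O(1,2)≠ X(1,1)–X(2,1)= O(1,2)–O(1,3)= O(1,2)–O(2,2)= O(1,3)–O(1,4)= O(1,3)–O(2,3)= O(1,4)–O(2,4)= X(1,6)–X(2,6)=  → 1/10 unlike.
Row 2: X(2,0)–X(2,1)= X(2,0)–X(3,0)= X(2,1)–O(2,2)≠ X(2,1)–X(3,1)= O(2,2)–O(2,3)= O(2,2)–X(3,2)≠ O(2,3)–O(2,4)= O(2,3)–O(3,3)= O(2,4)–O(2,5)= O(2,4)–O(3,4)= O(2,5)–X(2,6)≠ O(2,5)–O(3,5)= X(2,6)–O(3,6)≠  → 4/13 unlike.
Row 3: X(3,0)–X(3,1)= X(3,1)–X(3,2)= X(3,2)–O(3,3)≠ O(3,3)–O(3,4)= O(3,4)–O(3,5)= O(3,5)–O(3,6)=  → 1/6 unlike.
Total adjacent occupied pairs: 39; unlike-type pairs: 8.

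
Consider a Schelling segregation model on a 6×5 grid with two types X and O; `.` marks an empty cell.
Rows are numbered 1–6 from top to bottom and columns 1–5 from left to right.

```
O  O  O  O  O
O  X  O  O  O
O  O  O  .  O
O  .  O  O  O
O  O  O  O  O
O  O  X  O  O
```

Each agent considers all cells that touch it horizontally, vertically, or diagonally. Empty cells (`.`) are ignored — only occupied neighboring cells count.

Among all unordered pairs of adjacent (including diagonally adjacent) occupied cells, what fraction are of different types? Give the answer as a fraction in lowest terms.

Scan each occupied cell's neighbors to the right and below (and the two forward diagonals) so each pair is counted once.
Row 1: O(1,1)–O(1,2)= O(1,1)–O(2,1)= O(1,1)–X(2,2)≠ O(1,2)–O(1,3)= O(1,2)–X(2,2)≠ O(1,2)–O(2,3)= O(1,2)–O(2,1)= O(1,3)–O(1,4)= O(1,3)–O(2,3)= O(1,3)–O(2,4)= O(1,3)–X(2,2)≠ O(1,4)–O(1,5)= O(1,4)–O(2,4)= O(1,4)–O(2,5)= O(1,4)–O(2,3)= O(1,5)–O(2,5)= O(1,5)–O(2,4)=  → 3/17 unlike.
Row 2: O(2,1)–X(2,2)≠ O(2,1)–O(3,1)= O(2,1)–O(3,2)= X(2,2)–O(2,3)≠ X(2,2)–O(3,2)≠ X(2,2)–O(3,3)≠ X(2,2)–O(3,1)≠ O(2,3)–O(2,4)= O(2,3)–O(3,3)= O(2,3)–O(3,2)= O(2,4)–O(2,5)= O(2,4)–O(3,5)= O(2,4)–O(3,3)= O(2,5)–O(3,5)=  → 5/14 unlike.
Row 3: O(3,1)–O(3,2)= O(3,1)–O(4,1)= O(3,2)–O(3,3)= O(3,2)–O(4,3)= O(3,2)–O(4,1)= O(3,3)–O(4,3)= O(3,3)–O(4,4)= O(3,5)–O(4,5)= O(3,5)–O(4,4)=  → 0/9 unlike.
Row 4: O(4,1)–O(5,1)= O(4,1)–O(5,2)= O(4,3)–O(4,4)= O(4,3)–O(5,3)= O(4,3)–O(5,4)= O(4,3)–O(5,2)= O(4,4)–O(4,5)= O(4,4)–O(5,4)= O(4,4)–O(5,5)= O(4,4)–O(5,3)= O(4,5)–O(5,5)= O(4,5)–O(5,4)=  → 0/12 unlike.
Row 5: O(5,1)–O(5,2)= O(5,1)–O(6,1)= O(5,1)–O(6,2)= O(5,2)–O(5,3)= O(5,2)–O(6,2)= O(5,2)–X(6,3)≠ O(5,2)–O(6,1)= O(5,3)–O(5,4)= O(5,3)–X(6,3)≠ O(5,3)–O(6,4)= O(5,3)–O(6,2)= O(5,4)–O(5,5)= O(5,4)–O(6,4)= O(5,4)–O(6,5)= O(5,4)–X(6,3)≠ O(5,5)–O(6,5)= O(5,5)–O(6,4)=  → 3/17 unlike.
Row 6: O(6,1)–O(6,2)= O(6,2)–X(6,3)≠ X(6,3)–O(6,4)≠ O(6,4)–O(6,5)=  → 2/4 unlike.
Total adjacent occupied pairs: 73; unlike-type pairs: 13.
13/73 is already in lowest terms.

13/73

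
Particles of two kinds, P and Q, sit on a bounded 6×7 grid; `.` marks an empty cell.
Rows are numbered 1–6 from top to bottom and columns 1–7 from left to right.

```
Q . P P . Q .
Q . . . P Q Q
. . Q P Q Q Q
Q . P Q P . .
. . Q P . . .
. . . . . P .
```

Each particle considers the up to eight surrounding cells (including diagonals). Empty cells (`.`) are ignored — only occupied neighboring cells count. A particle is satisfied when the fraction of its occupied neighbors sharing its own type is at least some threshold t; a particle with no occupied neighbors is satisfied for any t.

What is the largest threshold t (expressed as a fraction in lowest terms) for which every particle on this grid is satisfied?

(1,1)Q 1/1
(1,3)P 1/1
(1,4)P 2/2
(1,6)Q 2/3
(2,1)Q 1/1
(2,5)P 2/6
(2,6)Q 5/6
(2,7)Q 4/4
(3,3)Q 1/3
(3,4)P 3/6
(3,5)Q 3/6
(3,6)Q 4/6
(3,7)Q 3/3
(4,1)Q — no occupied neighbors
(4,3)P 2/5
(4,4)Q 3/7
(4,5)P 2/5
(5,3)Q 1/3
(5,4)P 2/4
(6,6)P — no occupied neighbors
The smallest same-type fraction is 2/6 at (2,5), which reduces to 1/3. Any threshold above that leaves this particle unsatisfied.

1/3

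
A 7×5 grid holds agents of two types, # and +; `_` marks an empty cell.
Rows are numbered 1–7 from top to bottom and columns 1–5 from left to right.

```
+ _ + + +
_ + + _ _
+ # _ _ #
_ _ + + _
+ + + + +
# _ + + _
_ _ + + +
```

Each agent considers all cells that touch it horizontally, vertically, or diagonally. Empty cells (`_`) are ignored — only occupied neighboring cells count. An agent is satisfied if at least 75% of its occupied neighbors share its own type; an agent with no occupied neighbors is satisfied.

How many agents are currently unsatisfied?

Row 1: (1,1)+ 1/1 ✓ · (1,3)+ 3/3 ✓ · (1,4)+ 3/3 ✓ · (1,5)+ 1/1 ✓
Row 2: (2,2)+ 4/5 ✓ · (2,3)+ 3/4 ✓
Row 3: (3,1)+ 1/2 ✗ · (3,2)# 0/4 ✗ · (3,5)# 0/1 ✗
Row 4: (4,3)+ 4/5 ✓ · (4,4)+ 4/5 ✓
Row 5: (5,1)+ 1/2 ✗ · (5,2)+ 4/5 ✓ · (5,3)+ 6/6 ✓ · (5,4)+ 6/6 ✓ · (5,5)+ 3/3 ✓
Row 6: (6,1)# 0/2 ✗ · (6,3)+ 6/6 ✓ · (6,4)+ 7/7 ✓
Row 7: (7,3)+ 3/3 ✓ · (7,4)+ 4/4 ✓ · (7,5)+ 2/2 ✓
Unsatisfied: (3,1), (3,2), (3,5), (5,1), (6,1) — 5 in total.

5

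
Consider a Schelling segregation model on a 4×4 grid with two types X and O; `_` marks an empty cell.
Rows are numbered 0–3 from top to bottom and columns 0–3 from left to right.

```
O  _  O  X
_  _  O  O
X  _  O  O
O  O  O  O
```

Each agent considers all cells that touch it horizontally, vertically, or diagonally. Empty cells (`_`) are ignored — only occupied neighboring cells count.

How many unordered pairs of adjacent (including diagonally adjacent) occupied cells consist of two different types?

Scan each occupied cell's neighbors to the right and below (and the two forward diagonals) so each pair is counted once.
Row 0: O(0,2)–X(0,3)≠ O(0,2)–O(1,2)= O(0,2)–O(1,3)= X(0,3)–O(1,3)≠ X(0,3)–O(1,2)≠  → 3/5 unlike.
Row 1: O(1,2)–O(1,3)= O(1,2)–O(2,2)= O(1,2)–O(2,3)= O(1,3)–O(2,3)= O(1,3)–O(2,2)=  → 0/5 unlike.
Row 2: X(2,0)–O(3,0)≠ X(2,0)–O(3,1)≠ O(2,2)–O(2,3)= O(2,2)–O(3,2)= O(2,2)–O(3,3)= O(2,2)–O(3,1)= O(2,3)–O(3,3)= O(2,3)–O(3,2)=  → 2/8 unlike.
Row 3: O(3,0)–O(3,1)= O(3,1)–O(3,2)= O(3,2)–O(3,3)=  → 0/3 unlike.
Total adjacent occupied pairs: 21; unlike-type pairs: 5.

5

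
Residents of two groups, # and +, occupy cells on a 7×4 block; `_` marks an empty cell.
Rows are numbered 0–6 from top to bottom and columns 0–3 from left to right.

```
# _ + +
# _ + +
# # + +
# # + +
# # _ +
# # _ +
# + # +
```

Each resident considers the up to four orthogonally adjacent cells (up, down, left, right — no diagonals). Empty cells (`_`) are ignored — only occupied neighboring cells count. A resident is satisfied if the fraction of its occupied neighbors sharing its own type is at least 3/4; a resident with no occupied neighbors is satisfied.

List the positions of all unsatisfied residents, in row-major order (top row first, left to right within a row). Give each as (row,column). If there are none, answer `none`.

Row 0: (0,0)# 1/1 ✓ · (0,2)+ 2/2 ✓ · (0,3)+ 2/2 ✓
Row 1: (1,0)# 2/2 ✓ · (1,2)+ 3/3 ✓ · (1,3)+ 3/3 ✓
Row 2: (2,0)# 3/3 ✓ · (2,1)# 2/3 ✗ · (2,2)+ 3/4 ✓ · (2,3)+ 3/3 ✓
Row 3: (3,0)# 3/3 ✓ · (3,1)# 3/4 ✓ · (3,2)+ 2/3 ✗ · (3,3)+ 3/3 ✓
Row 4: (4,0)# 3/3 ✓ · (4,1)# 3/3 ✓ · (4,3)+ 2/2 ✓
Row 5: (5,0)# 3/3 ✓ · (5,1)# 2/3 ✗ · (5,3)+ 2/2 ✓
Row 6: (6,0)# 1/2 ✗ · (6,1)+ 0/3 ✗ · (6,2)# 0/2 ✗ · (6,3)+ 1/2 ✗

(2,1), (3,2), (5,1), (6,0), (6,1), (6,2), (6,3)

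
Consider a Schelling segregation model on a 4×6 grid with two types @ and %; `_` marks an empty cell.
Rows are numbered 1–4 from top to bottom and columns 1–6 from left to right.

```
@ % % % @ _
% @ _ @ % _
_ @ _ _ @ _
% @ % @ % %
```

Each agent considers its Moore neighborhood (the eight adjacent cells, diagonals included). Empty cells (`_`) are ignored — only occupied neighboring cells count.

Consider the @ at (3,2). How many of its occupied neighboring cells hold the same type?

Occupied neighbors of (3,2): (2,1)=%, (2,2)=@, (4,1)=%, (4,2)=@, (4,3)=%.
Same type (@): 2 of 5.

2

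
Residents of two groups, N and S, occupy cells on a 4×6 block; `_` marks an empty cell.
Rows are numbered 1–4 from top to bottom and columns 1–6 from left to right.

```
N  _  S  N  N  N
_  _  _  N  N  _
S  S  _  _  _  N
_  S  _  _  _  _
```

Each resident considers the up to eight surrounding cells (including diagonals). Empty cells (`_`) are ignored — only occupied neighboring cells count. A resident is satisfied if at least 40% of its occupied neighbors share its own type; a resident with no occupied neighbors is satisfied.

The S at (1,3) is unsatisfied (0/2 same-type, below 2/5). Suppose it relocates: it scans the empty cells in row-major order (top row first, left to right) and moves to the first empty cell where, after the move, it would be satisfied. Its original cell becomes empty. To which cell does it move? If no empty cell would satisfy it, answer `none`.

(2,1)

Vacating (1,3). Empty cells in order:
  (1,2): 0/1 same-type → still unsatisfied.
  (2,1): 2/3 same-type → satisfied — stop here.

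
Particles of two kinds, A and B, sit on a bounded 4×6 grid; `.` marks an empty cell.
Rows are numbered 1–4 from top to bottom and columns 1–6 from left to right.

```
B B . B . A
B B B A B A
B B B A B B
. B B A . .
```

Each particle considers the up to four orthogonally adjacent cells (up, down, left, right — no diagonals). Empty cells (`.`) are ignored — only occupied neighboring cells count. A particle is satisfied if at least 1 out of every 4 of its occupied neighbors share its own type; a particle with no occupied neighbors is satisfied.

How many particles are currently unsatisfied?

1

(1,1)B 2/2 satisfied
(1,2)B 2/2 satisfied
(1,4)B 0/1 not
(1,6)A 1/1 satisfied
(2,1)B 3/3 satisfied
(2,2)B 4/4 satisfied
(2,3)B 2/3 satisfied
(2,4)A 1/4 satisfied
(2,5)B 1/3 satisfied
(2,6)A 1/3 satisfied
(3,1)B 2/2 satisfied
(3,2)B 4/4 satisfied
(3,3)B 3/4 satisfied
(3,4)A 2/4 satisfied
(3,5)B 2/3 satisfied
(3,6)B 1/2 satisfied
(4,2)B 2/2 satisfied
(4,3)B 2/3 satisfied
(4,4)A 1/2 satisfied
Unsatisfied: (1,4) — 1 in total.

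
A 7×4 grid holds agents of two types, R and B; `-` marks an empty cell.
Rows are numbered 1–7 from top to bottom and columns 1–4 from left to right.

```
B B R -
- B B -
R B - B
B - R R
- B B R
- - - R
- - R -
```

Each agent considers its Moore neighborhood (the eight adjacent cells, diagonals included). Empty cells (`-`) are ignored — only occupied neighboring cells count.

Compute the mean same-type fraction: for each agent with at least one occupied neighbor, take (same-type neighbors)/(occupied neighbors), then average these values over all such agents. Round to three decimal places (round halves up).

0.558

Row 1: (1,1)B 2/2 · (1,2)B 3/4 · (1,3)R 0/3
Row 2: (2,2)B 4/6 · (2,3)B 4/5
Row 3: (3,1)R 0/3 · (3,2)B 3/5 · (3,4)B 1/3
Row 4: (4,1)B 2/3 · (4,3)R 2/6 · (4,4)R 2/4
Row 5: (5,2)B 2/3 · (5,3)B 1/5 · (5,4)R 3/4
Row 6: (6,4)R 2/3
Row 7: (7,3)R 1/1
Sum over 16 agents: 2/2 + 3/4 + 0/3 + 4/6 + 4/5 + 0/3 + 3/5 + 1/3 + 2/3 + 2/6 + 2/4 + 2/3 + 1/5 + 3/4 + 2/3 + 1/1 = 134/15; mean = 134/15 ÷ 16 = 67/120 = 0.558333… → 0.558.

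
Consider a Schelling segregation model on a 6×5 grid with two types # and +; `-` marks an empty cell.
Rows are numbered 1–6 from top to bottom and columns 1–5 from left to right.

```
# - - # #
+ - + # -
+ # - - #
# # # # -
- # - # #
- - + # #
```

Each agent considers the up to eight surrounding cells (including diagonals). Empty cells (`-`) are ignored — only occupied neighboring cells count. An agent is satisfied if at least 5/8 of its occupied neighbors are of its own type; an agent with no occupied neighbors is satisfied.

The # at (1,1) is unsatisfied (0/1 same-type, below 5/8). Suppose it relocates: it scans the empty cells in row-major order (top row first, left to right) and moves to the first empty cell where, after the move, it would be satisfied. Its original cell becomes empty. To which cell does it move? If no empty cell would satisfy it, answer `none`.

(1,3)

Vacating (1,1). Empty cells in order:
  (1,2): 0/2 same-type → still unsatisfied.
  (1,3): 2/3 same-type → satisfied — stop here.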